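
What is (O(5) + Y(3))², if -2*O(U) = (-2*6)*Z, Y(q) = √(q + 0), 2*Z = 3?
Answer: (9 + √3)² ≈ 115.18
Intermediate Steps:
Z = 3/2 (Z = (½)*3 = 3/2 ≈ 1.5000)
Y(q) = √q
O(U) = 9 (O(U) = -(-2*6)*3/(2*2) = -(-6)*3/2 = -½*(-18) = 9)
(O(5) + Y(3))² = (9 + √3)²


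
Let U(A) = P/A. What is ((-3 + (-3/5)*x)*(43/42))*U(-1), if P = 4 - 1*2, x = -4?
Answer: 43/35 ≈ 1.2286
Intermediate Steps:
P = 2 (P = 4 - 2 = 2)
U(A) = 2/A
((-3 + (-3/5)*x)*(43/42))*U(-1) = ((-3 - 3/5*(-4))*(43/42))*(2/(-1)) = ((-3 - 3*⅕*(-4))*(43*(1/42)))*(2*(-1)) = ((-3 - ⅗*(-4))*(43/42))*(-2) = ((-3 + 12/5)*(43/42))*(-2) = -⅗*43/42*(-2) = -43/70*(-2) = 43/35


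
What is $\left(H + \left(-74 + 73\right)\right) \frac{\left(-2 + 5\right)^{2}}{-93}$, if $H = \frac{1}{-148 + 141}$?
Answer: $\frac{24}{217} \approx 0.1106$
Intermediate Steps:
$H = - \frac{1}{7}$ ($H = \frac{1}{-7} = - \frac{1}{7} \approx -0.14286$)
$\left(H + \left(-74 + 73\right)\right) \frac{\left(-2 + 5\right)^{2}}{-93} = \left(- \frac{1}{7} + \left(-74 + 73\right)\right) \frac{\left(-2 + 5\right)^{2}}{-93} = \left(- \frac{1}{7} - 1\right) 3^{2} \left(- \frac{1}{93}\right) = - \frac{8 \cdot 9 \left(- \frac{1}{93}\right)}{7} = \left(- \frac{8}{7}\right) \left(- \frac{3}{31}\right) = \frac{24}{217}$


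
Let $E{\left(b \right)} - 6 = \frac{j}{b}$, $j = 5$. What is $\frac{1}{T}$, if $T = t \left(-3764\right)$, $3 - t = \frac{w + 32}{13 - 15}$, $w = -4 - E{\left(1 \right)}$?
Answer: $- \frac{1}{43286} \approx -2.3102 \cdot 10^{-5}$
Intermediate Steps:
$E{\left(b \right)} = 6 + \frac{5}{b}$
$w = -15$ ($w = -4 - \left(6 + \frac{5}{1}\right) = -4 - \left(6 + 5 \cdot 1\right) = -4 - \left(6 + 5\right) = -4 - 11 = -15$)
$t = \frac{23}{2}$ ($t = 3 - \frac{-15 + 32}{13 - 15} = 3 - \frac{17}{-2} = 3 - 17 \left(- \frac{1}{2}\right) = 3 - - \frac{17}{2} = 3 + \frac{17}{2} = \frac{23}{2} \approx 11.5$)
$T = -43286$ ($T = \frac{23}{2} \left(-3764\right) = -43286$)
$\frac{1}{T} = \frac{1}{-43286} = - \frac{1}{43286}$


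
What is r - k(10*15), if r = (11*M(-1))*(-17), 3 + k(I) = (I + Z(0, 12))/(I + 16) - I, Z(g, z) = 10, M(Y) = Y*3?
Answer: 59182/83 ≈ 713.04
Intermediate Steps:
M(Y) = 3*Y
k(I) = -3 - I + (10 + I)/(16 + I) (k(I) = -3 + ((I + 10)/(I + 16) - I) = -3 + ((10 + I)/(16 + I) - I) = -3 + (-I + (10 + I)/(16 + I)) = -3 - I + (10 + I)/(16 + I))
r = 561 (r = (11*(3*(-1)))*(-17) = (11*(-3))*(-17) = -33*(-17) = 561)
r - k(10*15) = 561 - (-38 - (10*15)**2 - 180*15)/(16 + 10*15) = 561 - (-38 - 1*150**2 - 18*150)/(16 + 150) = 561 - (-38 - 1*22500 - 2700)/166 = 561 - (-38 - 22500 - 2700)/166 = 561 - (-25238)/166 = 561 - 1*(-12619/83) = 561 + 12619/83 = 59182/83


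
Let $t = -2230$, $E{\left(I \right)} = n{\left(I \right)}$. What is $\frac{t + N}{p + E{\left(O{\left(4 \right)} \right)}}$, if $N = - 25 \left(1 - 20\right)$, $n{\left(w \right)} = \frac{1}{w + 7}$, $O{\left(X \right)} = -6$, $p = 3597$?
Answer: $- \frac{1755}{3598} \approx -0.48777$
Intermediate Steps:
$n{\left(w \right)} = \frac{1}{7 + w}$
$N = 475$ ($N = \left(-25\right) \left(-19\right) = 475$)
$E{\left(I \right)} = \frac{1}{7 + I}$
$\frac{t + N}{p + E{\left(O{\left(4 \right)} \right)}} = \frac{-2230 + 475}{3597 + \frac{1}{7 - 6}} = - \frac{1755}{3597 + 1^{-1}} = - \frac{1755}{3597 + 1} = - \frac{1755}{3598}$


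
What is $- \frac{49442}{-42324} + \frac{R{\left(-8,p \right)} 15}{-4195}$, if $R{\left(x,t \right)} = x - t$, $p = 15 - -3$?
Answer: $\frac{22391555}{17754918} \approx 1.2611$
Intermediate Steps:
$p = 18$ ($p = 15 + 3 = 18$)
$- \frac{49442}{-42324} + \frac{R{\left(-8,p \right)} 15}{-4195} = - \frac{49442}{-42324} + \frac{\left(-8 - 18\right) 15}{-4195} = \left(-49442\right) \left(- \frac{1}{42324}\right) + \left(-8 - 18\right) 15 \left(- \frac{1}{4195}\right) = \frac{24721}{21162} + \left(-26\right) 15 \left(- \frac{1}{4195}\right) = \frac{24721}{21162} - - \frac{78}{839} = \frac{24721}{21162} + \frac{78}{839} = \frac{22391555}{17754918}$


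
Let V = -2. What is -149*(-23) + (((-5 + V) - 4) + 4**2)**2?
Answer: 3452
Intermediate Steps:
-149*(-23) + (((-5 + V) - 4) + 4**2)**2 = -149*(-23) + (((-5 - 2) - 4) + 4**2)**2 = 3427 + ((-7 - 4) + 16)**2 = 3427 + (-11 + 16)**2 = 3427 + 5**2 = 3427 + 25 = 3452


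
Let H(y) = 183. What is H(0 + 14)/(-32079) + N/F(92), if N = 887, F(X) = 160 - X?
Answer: 557679/42772 ≈ 13.038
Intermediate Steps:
H(0 + 14)/(-32079) + N/F(92) = 183/(-32079) + 887/(160 - 1*92) = 183*(-1/32079) + 887/(160 - 92) = -61/10693 + 887/68 = 557679/42772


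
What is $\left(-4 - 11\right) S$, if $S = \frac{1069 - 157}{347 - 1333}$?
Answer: $\frac{6840}{493} \approx 13.874$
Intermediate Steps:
$S = - \frac{456}{493}$ ($S = \frac{912}{-986} = 912 \left(- \frac{1}{986}\right) = - \frac{456}{493} \approx -0.92495$)
$\left(-4 - 11\right) S = \left(-4 - 11\right) \left(- \frac{456}{493}\right) = \left(-15\right) \left(- \frac{456}{493}\right) = \frac{6840}{493}$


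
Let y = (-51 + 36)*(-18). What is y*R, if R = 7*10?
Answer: 18900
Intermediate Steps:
R = 70
y = 270 (y = -15*(-18) = 270)
y*R = 270*70 = 18900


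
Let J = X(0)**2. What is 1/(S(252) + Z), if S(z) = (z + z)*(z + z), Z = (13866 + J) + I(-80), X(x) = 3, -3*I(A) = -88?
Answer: 3/803761 ≈ 3.7325e-6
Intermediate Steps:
I(A) = 88/3 (I(A) = -1/3*(-88) = 88/3)
J = 9 (J = 3**2 = 9)
Z = 41713/3 (Z = (13866 + 9) + 88/3 = 13875 + 88/3 = 41713/3 ≈ 13904.)
S(z) = 4*z**2 (S(z) = (2*z)*(2*z) = 4*z**2)
1/(S(252) + Z) = 1/(4*252**2 + 41713/3) = 1/(4*63504 + 41713/3) = 1/(254016 + 41713/3) = 1/(803761/3) = 3/803761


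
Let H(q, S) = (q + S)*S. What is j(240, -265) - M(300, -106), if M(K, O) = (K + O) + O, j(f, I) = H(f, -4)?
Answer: -1032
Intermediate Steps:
H(q, S) = S*(S + q) (H(q, S) = (S + q)*S = S*(S + q))
j(f, I) = 16 - 4*f (j(f, I) = -4*(-4 + f) = 16 - 4*f)
M(K, O) = K + 2*O
j(240, -265) - M(300, -106) = (16 - 4*240) - (300 + 2*(-106)) = (16 - 960) - (300 - 212) = -944 - 1*88 = -944 - 88 = -1032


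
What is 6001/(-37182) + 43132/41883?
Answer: 450798047/519097902 ≈ 0.86843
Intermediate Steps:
6001/(-37182) + 43132/41883 = 6001*(-1/37182) + 43132*(1/41883) = -6001/37182 + 43132/41883 = 450798047/519097902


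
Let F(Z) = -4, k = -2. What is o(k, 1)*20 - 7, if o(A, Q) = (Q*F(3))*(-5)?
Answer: 393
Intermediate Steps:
o(A, Q) = 20*Q (o(A, Q) = (Q*(-4))*(-5) = -4*Q*(-5) = 20*Q)
o(k, 1)*20 - 7 = (20*1)*20 - 7 = 20*20 - 7 = 400 - 7 = 393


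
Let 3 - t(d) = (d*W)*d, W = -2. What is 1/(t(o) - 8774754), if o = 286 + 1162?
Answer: -1/4581343 ≈ -2.1828e-7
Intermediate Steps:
o = 1448
t(d) = 3 + 2*d² (t(d) = 3 - d*(-2)*d = 3 - (-2*d)*d = 3 - (-2)*d² = 3 + 2*d²)
1/(t(o) - 8774754) = 1/((3 + 2*1448²) - 8774754) = 1/((3 + 2*2096704) - 8774754) = 1/((3 + 4193408) - 8774754) = 1/(4193411 - 8774754) = 1/(-4581343) = -1/4581343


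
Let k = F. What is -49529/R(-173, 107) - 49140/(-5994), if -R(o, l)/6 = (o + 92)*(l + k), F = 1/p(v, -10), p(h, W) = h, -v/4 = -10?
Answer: 278901050/38490471 ≈ 7.2460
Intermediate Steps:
v = 40 (v = -4*(-10) = 40)
F = 1/40 ≈ 0.025000
k = 1/40 ≈ 0.025000
R(o, l) = -6*(92 + o)*(1/40 + l) (R(o, l) = -6*(o + 92)*(l + 1/40) = -6*(92 + o)*(1/40 + l))
-49529/R(-173, 107) - 49140/(-5994) = -49529/(-69/5 - 552*107 - 3/20*(-173) - 6*107*(-173)) - 49140/(-5994) = -49529/(-69/5 - 59064 + 519/20 + 111066) - 49140*(-1/5994) = -49529/1040283/20 + 910/111 = -49529*20/1040283 + 910/111 = -990580/1040283 + 910/111 = 278901050/38490471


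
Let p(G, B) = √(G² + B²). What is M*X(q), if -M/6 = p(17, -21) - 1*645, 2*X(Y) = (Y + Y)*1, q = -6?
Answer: -23220 + 36*√730 ≈ -22247.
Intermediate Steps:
X(Y) = Y (X(Y) = ((Y + Y)*1)/2 = ((2*Y)*1)/2 = (2*Y)/2 = Y)
p(G, B) = √(B² + G²)
M = 3870 - 6*√730 (M = -6*(√((-21)² + 17²) - 1*645) = -6*(√(441 + 289) - 645) = -6*(√730 - 645) = -6*(-645 + √730) = 3870 - 6*√730 ≈ 3707.9)
M*X(q) = (3870 - 6*√730)*(-6) = -23220 + 36*√730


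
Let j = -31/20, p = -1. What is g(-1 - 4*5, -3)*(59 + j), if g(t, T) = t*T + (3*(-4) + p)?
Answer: 5745/2 ≈ 2872.5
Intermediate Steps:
g(t, T) = -13 + T*t (g(t, T) = t*T + (3*(-4) - 1) = T*t + (-12 - 1) = T*t - 13 = -13 + T*t)
j = -31/20 (j = -31*1/20 = -31/20 ≈ -1.5500)
g(-1 - 4*5, -3)*(59 + j) = (-13 - 3*(-1 - 4*5))*(59 - 31/20) = (-13 - 3*(-1 - 20))*(1149/20) = (-13 - 3*(-21))*(1149/20) = (-13 + 63)*(1149/20) = 50*(1149/20) = 5745/2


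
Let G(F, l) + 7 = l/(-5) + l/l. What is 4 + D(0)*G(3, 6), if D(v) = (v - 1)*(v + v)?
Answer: 4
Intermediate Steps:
D(v) = 2*v*(-1 + v) (D(v) = (-1 + v)*(2*v) = 2*v*(-1 + v))
G(F, l) = -6 - l/5 (G(F, l) = -7 + (l/(-5) + l/l) = -7 + (l*(-1/5) + 1) = -7 + (-l/5 + 1) = -7 + (1 - l/5) = -6 - l/5)
4 + D(0)*G(3, 6) = 4 + (2*0*(-1 + 0))*(-6 - 1/5*6) = 4 + (2*0*(-1))*(-6 - 6/5) = 4 + 0*(-36/5) = 4 + 0 = 4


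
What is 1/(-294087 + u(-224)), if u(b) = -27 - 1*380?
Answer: -1/294494 ≈ -3.3957e-6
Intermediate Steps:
u(b) = -407 (u(b) = -27 - 380 = -407)
1/(-294087 + u(-224)) = 1/(-294087 - 407) = 1/(-294494) = -1/294494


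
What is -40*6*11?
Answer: -2640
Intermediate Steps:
-40*6*11 = -240*11 = -2640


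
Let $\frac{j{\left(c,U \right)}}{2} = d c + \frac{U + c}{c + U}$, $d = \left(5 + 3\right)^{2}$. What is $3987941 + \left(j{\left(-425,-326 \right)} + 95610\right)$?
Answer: $4029153$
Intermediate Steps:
$d = 64$ ($d = 8^{2} = 64$)
$j{\left(c,U \right)} = 2 + 128 c$ ($j{\left(c,U \right)} = 2 \left(64 c + \frac{U + c}{c + U}\right) = 2 \left(64 c + \frac{U + c}{U + c}\right) = 2 \left(64 c + 1\right) = 2 \left(1 + 64 c\right) = 2 + 128 c$)
$3987941 + \left(j{\left(-425,-326 \right)} + 95610\right) = 3987941 + \left(\left(2 + 128 \left(-425\right)\right) + 95610\right) = 3987941 + \left(\left(2 - 54400\right) + 95610\right) = 3987941 + \left(-54398 + 95610\right) = 3987941 + 41212 = 4029153$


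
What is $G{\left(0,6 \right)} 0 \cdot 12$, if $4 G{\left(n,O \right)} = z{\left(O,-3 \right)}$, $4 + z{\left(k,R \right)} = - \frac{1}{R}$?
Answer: $0$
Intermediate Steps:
$z{\left(k,R \right)} = -4 - \frac{1}{R}$
$G{\left(n,O \right)} = - \frac{11}{12}$ ($G{\left(n,O \right)} = \frac{-4 - \frac{1}{-3}}{4} = \frac{-4 - - \frac{1}{3}}{4} = \frac{-4 + \frac{1}{3}}{4} = \frac{1}{4} \left(- \frac{11}{3}\right) = - \frac{11}{12}$)
$G{\left(0,6 \right)} 0 \cdot 12 = \left(- \frac{11}{12}\right) 0 \cdot 12 = 0 \cdot 12 = 0$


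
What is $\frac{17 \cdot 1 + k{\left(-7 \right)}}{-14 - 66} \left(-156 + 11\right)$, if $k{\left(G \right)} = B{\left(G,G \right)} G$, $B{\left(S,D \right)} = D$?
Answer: $\frac{957}{8} \approx 119.63$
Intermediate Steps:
$k{\left(G \right)} = G^{2}$ ($k{\left(G \right)} = G G = G^{2}$)
$\frac{17 \cdot 1 + k{\left(-7 \right)}}{-14 - 66} \left(-156 + 11\right) = \frac{17 \cdot 1 + \left(-7\right)^{2}}{-14 - 66} \left(-156 + 11\right) = \frac{17 + 49}{-80} \left(-145\right) = 66 \left(- \frac{1}{80}\right) \left(-145\right) = \left(- \frac{33}{40}\right) \left(-145\right) = \frac{957}{8}$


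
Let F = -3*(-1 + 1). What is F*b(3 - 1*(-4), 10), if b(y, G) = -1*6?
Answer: 0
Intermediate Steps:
b(y, G) = -6
F = 0 (F = -3*0 = 0)
F*b(3 - 1*(-4), 10) = 0*(-6) = 0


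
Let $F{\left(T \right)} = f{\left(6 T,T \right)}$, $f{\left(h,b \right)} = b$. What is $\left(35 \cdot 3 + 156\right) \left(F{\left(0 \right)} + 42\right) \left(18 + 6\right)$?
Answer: $263088$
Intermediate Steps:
$F{\left(T \right)} = T$
$\left(35 \cdot 3 + 156\right) \left(F{\left(0 \right)} + 42\right) \left(18 + 6\right) = \left(35 \cdot 3 + 156\right) \left(0 + 42\right) \left(18 + 6\right) = \left(105 + 156\right) 42 \cdot 24 = 261 \cdot 1008 = 263088$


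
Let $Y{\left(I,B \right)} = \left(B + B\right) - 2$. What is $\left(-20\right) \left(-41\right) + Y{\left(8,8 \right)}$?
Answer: $834$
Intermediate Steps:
$Y{\left(I,B \right)} = -2 + 2 B$ ($Y{\left(I,B \right)} = 2 B - 2 = -2 + 2 B$)
$\left(-20\right) \left(-41\right) + Y{\left(8,8 \right)} = \left(-20\right) \left(-41\right) + \left(-2 + 2 \cdot 8\right) = 820 + \left(-2 + 16\right) = 820 + 14 = 834$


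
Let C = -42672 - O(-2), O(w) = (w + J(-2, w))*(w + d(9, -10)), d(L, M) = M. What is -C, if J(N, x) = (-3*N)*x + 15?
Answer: 42660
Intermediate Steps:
J(N, x) = 15 - 3*N*x (J(N, x) = -3*N*x + 15 = 15 - 3*N*x)
O(w) = (-10 + w)*(15 + 7*w) (O(w) = (w + (15 - 3*(-2)*w))*(w - 10) = (w + (15 + 6*w))*(-10 + w) = (15 + 7*w)*(-10 + w) = (-10 + w)*(15 + 7*w))
C = -42660 (C = -42672 - (-150 - 55*(-2) + 7*(-2)²) = -42672 - (-150 + 110 + 7*4) = -42672 - (-150 + 110 + 28) = -42672 - 1*(-12) = -42672 + 12 = -42660)
-C = -1*(-42660) = 42660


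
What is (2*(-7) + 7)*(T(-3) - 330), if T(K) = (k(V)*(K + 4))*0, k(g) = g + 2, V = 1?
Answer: 2310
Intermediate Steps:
k(g) = 2 + g
T(K) = 0 (T(K) = ((2 + 1)*(K + 4))*0 = (3*(4 + K))*0 = (12 + 3*K)*0 = 0)
(2*(-7) + 7)*(T(-3) - 330) = (2*(-7) + 7)*(0 - 330) = (-14 + 7)*(-330) = -7*(-330) = 2310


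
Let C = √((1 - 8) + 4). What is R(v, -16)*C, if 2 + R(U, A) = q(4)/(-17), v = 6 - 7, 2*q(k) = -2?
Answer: -33*I*√3/17 ≈ -3.3622*I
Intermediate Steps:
q(k) = -1 (q(k) = (½)*(-2) = -1)
v = -1
R(U, A) = -33/17 (R(U, A) = -2 - 1/(-17) = -2 - 1*(-1/17) = -2 + 1/17 = -33/17)
C = I*√3 (C = √(-7 + 4) = √(-3) = I*√3 ≈ 1.732*I)
R(v, -16)*C = -33*I*√3/17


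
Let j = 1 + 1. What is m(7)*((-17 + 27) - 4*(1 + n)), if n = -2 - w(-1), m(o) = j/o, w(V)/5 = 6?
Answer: 268/7 ≈ 38.286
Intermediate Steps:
j = 2
w(V) = 30 (w(V) = 5*6 = 30)
m(o) = 2/o
n = -32 (n = -2 - 1*30 = -2 - 30 = -32)
m(7)*((-17 + 27) - 4*(1 + n)) = (2/7)*((-17 + 27) - 4*(1 - 32)) = (2*(⅐))*(10 - 4*(-31)) = 2*(10 + 124)/7 = (2/7)*134 = 268/7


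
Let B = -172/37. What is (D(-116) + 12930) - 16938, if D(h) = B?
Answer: -148468/37 ≈ -4012.6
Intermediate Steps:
B = -172/37 (B = -172*1/37 = -172/37 ≈ -4.6487)
D(h) = -172/37
(D(-116) + 12930) - 16938 = (-172/37 + 12930) - 16938 = 478238/37 - 16938 = -148468/37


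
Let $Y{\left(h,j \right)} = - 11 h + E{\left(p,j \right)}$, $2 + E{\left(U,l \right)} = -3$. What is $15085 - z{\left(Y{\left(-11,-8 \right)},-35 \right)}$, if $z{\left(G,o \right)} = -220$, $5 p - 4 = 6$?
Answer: $15305$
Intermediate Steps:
$p = 2$ ($p = \frac{4}{5} + \frac{1}{5} \cdot 6 = \frac{4}{5} + \frac{6}{5} = 2$)
$E{\left(U,l \right)} = -5$ ($E{\left(U,l \right)} = -2 - 3 = -5$)
$Y{\left(h,j \right)} = -5 - 11 h$ ($Y{\left(h,j \right)} = - 11 h - 5 = -5 - 11 h$)
$15085 - z{\left(Y{\left(-11,-8 \right)},-35 \right)} = 15085 - -220 = 15085 + 220 = 15305$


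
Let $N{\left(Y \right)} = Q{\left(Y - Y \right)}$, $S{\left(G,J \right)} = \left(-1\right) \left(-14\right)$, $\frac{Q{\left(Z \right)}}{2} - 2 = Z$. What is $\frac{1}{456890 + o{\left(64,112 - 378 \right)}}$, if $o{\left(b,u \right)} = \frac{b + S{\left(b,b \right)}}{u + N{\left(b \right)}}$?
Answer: $\frac{131}{59852551} \approx 2.1887 \cdot 10^{-6}$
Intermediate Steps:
$Q{\left(Z \right)} = 4 + 2 Z$
$S{\left(G,J \right)} = 14$
$N{\left(Y \right)} = 4$ ($N{\left(Y \right)} = 4 + 2 \left(Y - Y\right) = 4 + 2 \cdot 0 = 4 + 0 = 4$)
$o{\left(b,u \right)} = \frac{14 + b}{4 + u}$ ($o{\left(b,u \right)} = \frac{b + 14}{u + 4} = \frac{14 + b}{4 + u}$)
$\frac{1}{456890 + o{\left(64,112 - 378 \right)}} = \frac{1}{456890 + \frac{14 + 64}{4 + \left(112 - 378\right)}} = \frac{1}{456890 + \frac{1}{4 - 266} \cdot 78} = \frac{1}{456890 + \frac{1}{-262} \cdot 78} = \frac{1}{456890 - \frac{39}{131}} = \frac{1}{\frac{59852551}{131}} = \frac{131}{59852551}$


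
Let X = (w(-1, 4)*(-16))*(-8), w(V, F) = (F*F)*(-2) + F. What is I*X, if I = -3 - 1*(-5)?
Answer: -7168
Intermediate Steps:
w(V, F) = F - 2*F**2 (w(V, F) = F**2*(-2) + F = -2*F**2 + F = F - 2*F**2)
I = 2 (I = -3 + 5 = 2)
X = -3584 (X = ((4*(1 - 2*4))*(-16))*(-8) = ((4*(1 - 8))*(-16))*(-8) = ((4*(-7))*(-16))*(-8) = -28*(-16)*(-8) = 448*(-8) = -3584)
I*X = 2*(-3584) = -7168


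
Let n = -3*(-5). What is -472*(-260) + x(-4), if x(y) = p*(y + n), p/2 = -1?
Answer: 122698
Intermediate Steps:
n = 15
p = -2 (p = 2*(-1) = -2)
x(y) = -30 - 2*y (x(y) = -2*(y + 15) = -2*(15 + y) = -30 - 2*y)
-472*(-260) + x(-4) = -472*(-260) + (-30 - 2*(-4)) = 122720 + (-30 + 8) = 122720 - 22 = 122698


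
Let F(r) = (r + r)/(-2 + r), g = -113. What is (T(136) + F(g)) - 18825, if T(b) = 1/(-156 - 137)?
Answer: -634242272/33695 ≈ -18823.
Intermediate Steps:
T(b) = -1/293 (T(b) = 1/(-293) = -1/293)
F(r) = 2*r/(-2 + r) (F(r) = (2*r)/(-2 + r) = 2*r/(-2 + r))
(T(136) + F(g)) - 18825 = (-1/293 + 2*(-113)/(-2 - 113)) - 18825 = (-1/293 + 2*(-113)/(-115)) - 18825 = (-1/293 + 2*(-113)*(-1/115)) - 18825 = (-1/293 + 226/115) - 18825 = 66103/33695 - 18825 = -634242272/33695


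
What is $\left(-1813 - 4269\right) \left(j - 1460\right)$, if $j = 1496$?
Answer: $-218952$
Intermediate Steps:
$\left(-1813 - 4269\right) \left(j - 1460\right) = \left(-1813 - 4269\right) \left(1496 - 1460\right) = \left(-1813 - 4269\right) 36 = \left(-6082\right) 36 = -218952$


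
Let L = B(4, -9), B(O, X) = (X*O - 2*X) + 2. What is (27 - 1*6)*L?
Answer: -336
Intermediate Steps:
B(O, X) = 2 - 2*X + O*X (B(O, X) = (O*X - 2*X) + 2 = (-2*X + O*X) + 2 = 2 - 2*X + O*X)
L = -16 (L = 2 - 2*(-9) + 4*(-9) = 2 + 18 - 36 = -16)
(27 - 1*6)*L = (27 - 1*6)*(-16) = (27 - 6)*(-16) = 21*(-16) = -336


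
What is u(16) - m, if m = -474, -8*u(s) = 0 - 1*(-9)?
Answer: 3783/8 ≈ 472.88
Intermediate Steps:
u(s) = -9/8 (u(s) = -(0 - 1*(-9))/8 = -(0 + 9)/8 = -1/8*9 = -9/8)
u(16) - m = -9/8 - 1*(-474) = -9/8 + 474 = 3783/8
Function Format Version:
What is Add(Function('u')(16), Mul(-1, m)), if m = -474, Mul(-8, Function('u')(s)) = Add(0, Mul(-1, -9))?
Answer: Rational(3783, 8) ≈ 472.88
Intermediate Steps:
Function('u')(s) = Rational(-9, 8) (Function('u')(s) = Mul(Rational(-1, 8), Add(0, Mul(-1, -9))) = Mul(Rational(-1, 8), Add(0, 9)) = Mul(Rational(-1, 8), 9) = Rational(-9, 8))
Add(Function('u')(16), Mul(-1, m)) = Add(Rational(-9, 8), Mul(-1, -474)) = Add(Rational(-9, 8), 474) = Rational(3783, 8)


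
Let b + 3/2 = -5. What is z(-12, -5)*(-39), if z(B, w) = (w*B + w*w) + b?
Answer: -6123/2 ≈ -3061.5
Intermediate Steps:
b = -13/2 (b = -3/2 - 5 = -13/2 ≈ -6.5000)
z(B, w) = -13/2 + w² + B*w (z(B, w) = (w*B + w*w) - 13/2 = (B*w + w²) - 13/2 = (w² + B*w) - 13/2 = -13/2 + w² + B*w)
z(-12, -5)*(-39) = (-13/2 + (-5)² - 12*(-5))*(-39) = (-13/2 + 25 + 60)*(-39) = (157/2)*(-39) = -6123/2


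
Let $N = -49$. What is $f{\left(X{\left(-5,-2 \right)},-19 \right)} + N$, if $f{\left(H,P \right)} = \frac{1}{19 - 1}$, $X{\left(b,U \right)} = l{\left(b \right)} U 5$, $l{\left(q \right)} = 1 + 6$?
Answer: $- \frac{881}{18} \approx -48.944$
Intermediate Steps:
$l{\left(q \right)} = 7$
$X{\left(b,U \right)} = 35 U$ ($X{\left(b,U \right)} = 7 U 5 = 35 U$)
$f{\left(H,P \right)} = \frac{1}{18}$
$f{\left(X{\left(-5,-2 \right)},-19 \right)} + N = \frac{1}{18} - 49 = - \frac{881}{18}$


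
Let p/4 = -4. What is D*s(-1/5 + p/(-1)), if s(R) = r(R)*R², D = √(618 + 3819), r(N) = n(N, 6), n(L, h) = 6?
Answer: 112338*√493/25 ≈ 99772.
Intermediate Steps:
p = -16 (p = 4*(-4) = -16)
r(N) = 6
D = 3*√493 (D = √4437 = 3*√493 ≈ 66.611)
s(R) = 6*R²
D*s(-1/5 + p/(-1)) = (3*√493)*(6*(-1/5 - 16/(-1))²) = (3*√493)*(6*(-1*⅕ - 16*(-1))²) = (3*√493)*(6*(-⅕ + 16)²) = (3*√493)*(6*(79/5)²) = (3*√493)*(6*(6241/25)) = (3*√493)*(37446/25) = 112338*√493/25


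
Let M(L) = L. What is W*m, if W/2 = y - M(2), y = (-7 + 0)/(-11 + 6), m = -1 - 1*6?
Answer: 42/5 ≈ 8.4000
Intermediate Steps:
m = -7 (m = -1 - 6 = -7)
y = 7/5 (y = -7/(-5) = -7*(-1/5) = 7/5 ≈ 1.4000)
W = -6/5 (W = 2*(7/5 - 1*2) = 2*(7/5 - 2) = 2*(-3/5) = -6/5 ≈ -1.2000)
W*m = -6/5*(-7) = 42/5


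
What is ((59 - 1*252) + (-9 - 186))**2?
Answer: 150544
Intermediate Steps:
((59 - 1*252) + (-9 - 186))**2 = ((59 - 252) - 195)**2 = (-193 - 195)**2 = (-388)**2 = 150544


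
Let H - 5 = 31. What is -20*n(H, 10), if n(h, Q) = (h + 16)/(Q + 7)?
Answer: -1040/17 ≈ -61.176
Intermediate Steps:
H = 36 (H = 5 + 31 = 36)
n(h, Q) = (16 + h)/(7 + Q)
-20*n(H, 10) = -20*(16 + 36)/(7 + 10) = -20*52/17 = -1040/17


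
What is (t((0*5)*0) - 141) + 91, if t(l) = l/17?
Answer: -50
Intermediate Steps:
t(l) = l/17 (t(l) = l*(1/17) = l/17)
(t((0*5)*0) - 141) + 91 = (((0*5)*0)/17 - 141) + 91 = ((0*0)/17 - 141) + 91 = ((1/17)*0 - 141) + 91 = (0 - 141) + 91 = -141 + 91 = -50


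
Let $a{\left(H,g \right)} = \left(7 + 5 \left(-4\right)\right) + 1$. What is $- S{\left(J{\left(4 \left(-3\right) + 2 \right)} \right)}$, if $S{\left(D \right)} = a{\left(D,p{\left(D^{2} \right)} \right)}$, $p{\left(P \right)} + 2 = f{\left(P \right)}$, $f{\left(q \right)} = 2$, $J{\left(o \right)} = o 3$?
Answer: $12$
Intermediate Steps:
$J{\left(o \right)} = 3 o$
$p{\left(P \right)} = 0$ ($p{\left(P \right)} = -2 + 2 = 0$)
$a{\left(H,g \right)} = -12$ ($a{\left(H,g \right)} = \left(7 - 20\right) + 1 = -13 + 1 = -12$)
$S{\left(D \right)} = -12$
$- S{\left(J{\left(4 \left(-3\right) + 2 \right)} \right)} = \left(-1\right) \left(-12\right) = 12$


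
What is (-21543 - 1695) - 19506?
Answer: -42744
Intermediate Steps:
(-21543 - 1695) - 19506 = -23238 - 19506 = -42744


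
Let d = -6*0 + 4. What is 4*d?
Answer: 16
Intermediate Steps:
d = 4 (d = 0 + 4 = 4)
4*d = 4*4 = 16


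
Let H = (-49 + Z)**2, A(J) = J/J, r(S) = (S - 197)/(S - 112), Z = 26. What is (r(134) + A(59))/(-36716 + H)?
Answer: 41/796114 ≈ 5.1500e-5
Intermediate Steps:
r(S) = (-197 + S)/(-112 + S)
A(J) = 1
H = 529 (H = (-49 + 26)**2 = (-23)**2 = 529)
(r(134) + A(59))/(-36716 + H) = ((-197 + 134)/(-112 + 134) + 1)/(-36716 + 529) = (-63/22 + 1)/(-36187) = ((1/22)*(-63) + 1)*(-1/36187) = (-63/22 + 1)*(-1/36187) = -41/22*(-1/36187) = 41/796114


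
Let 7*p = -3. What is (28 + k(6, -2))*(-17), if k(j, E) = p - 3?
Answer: -2924/7 ≈ -417.71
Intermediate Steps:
p = -3/7 (p = (1/7)*(-3) = -3/7 ≈ -0.42857)
k(j, E) = -24/7 (k(j, E) = -3/7 - 3 = -24/7)
(28 + k(6, -2))*(-17) = (28 - 24/7)*(-17) = (172/7)*(-17) = -2924/7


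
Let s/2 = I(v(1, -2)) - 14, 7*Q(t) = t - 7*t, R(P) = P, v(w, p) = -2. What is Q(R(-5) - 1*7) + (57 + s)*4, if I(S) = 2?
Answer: 996/7 ≈ 142.29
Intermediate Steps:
Q(t) = -6*t/7 (Q(t) = (t - 7*t)/7 = (-6*t)/7 = -6*t/7)
s = -24 (s = 2*(2 - 14) = 2*(-12) = -24)
Q(R(-5) - 1*7) + (57 + s)*4 = -6*(-5 - 1*7)/7 + (57 - 24)*4 = -6*(-5 - 7)/7 + 33*4 = -6/7*(-12) + 132 = 72/7 + 132 = 996/7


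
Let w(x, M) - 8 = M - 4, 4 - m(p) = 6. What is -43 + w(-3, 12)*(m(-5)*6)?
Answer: -235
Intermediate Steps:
m(p) = -2 (m(p) = 4 - 1*6 = 4 - 6 = -2)
w(x, M) = 4 + M (w(x, M) = 8 + (M - 4) = 8 + (-4 + M) = 4 + M)
-43 + w(-3, 12)*(m(-5)*6) = -43 + (4 + 12)*(-2*6) = -43 + 16*(-12) = -43 - 192 = -235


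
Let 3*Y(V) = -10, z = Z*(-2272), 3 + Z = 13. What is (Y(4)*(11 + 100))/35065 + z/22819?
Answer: -161023966/160029647 ≈ -1.0062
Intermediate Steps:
Z = 10 (Z = -3 + 13 = 10)
z = -22720 (z = 10*(-2272) = -22720)
Y(V) = -10/3 (Y(V) = (⅓)*(-10) = -10/3)
(Y(4)*(11 + 100))/35065 + z/22819 = -10*(11 + 100)/3/35065 - 22720/22819 = -10/3*111*(1/35065) - 22720*1/22819 = -370*1/35065 - 22720/22819 = -74/7013 - 22720/22819 = -161023966/160029647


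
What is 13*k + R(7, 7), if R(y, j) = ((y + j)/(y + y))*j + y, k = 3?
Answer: 53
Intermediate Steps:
R(y, j) = y + j*(j + y)/(2*y) (R(y, j) = ((j + y)/((2*y)))*j + y = ((j + y)*(1/(2*y)))*j + y = ((j + y)/(2*y))*j + y = j*(j + y)/(2*y) + y = y + j*(j + y)/(2*y))
13*k + R(7, 7) = 13*3 + (7 + (½)*7 + (½)*7²/7) = 39 + (7 + 7/2 + (½)*49*(⅐)) = 39 + (7 + 7/2 + 7/2) = 39 + 14 = 53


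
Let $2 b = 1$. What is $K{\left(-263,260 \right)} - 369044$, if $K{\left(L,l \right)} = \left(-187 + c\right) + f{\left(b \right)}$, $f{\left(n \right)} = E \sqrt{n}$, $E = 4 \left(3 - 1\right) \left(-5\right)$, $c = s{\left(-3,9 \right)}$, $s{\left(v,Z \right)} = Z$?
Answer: $-369222 - 20 \sqrt{2} \approx -3.6925 \cdot 10^{5}$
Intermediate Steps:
$b = \frac{1}{2}$ ($b = \frac{1}{2} \cdot 1 = \frac{1}{2} \approx 0.5$)
$c = 9$
$E = -40$ ($E = 4 \cdot 2 \left(-5\right) = 4 \left(-10\right) = -40$)
$f{\left(n \right)} = - 40 \sqrt{n}$
$K{\left(L,l \right)} = -178 - 20 \sqrt{2}$ ($K{\left(L,l \right)} = \left(-187 + 9\right) - \frac{40}{\sqrt{2}} = -178 - 40 \frac{\sqrt{2}}{2} = -178 - 20 \sqrt{2}$)
$K{\left(-263,260 \right)} - 369044 = \left(-178 - 20 \sqrt{2}\right) - 369044 = -369222 - 20 \sqrt{2}$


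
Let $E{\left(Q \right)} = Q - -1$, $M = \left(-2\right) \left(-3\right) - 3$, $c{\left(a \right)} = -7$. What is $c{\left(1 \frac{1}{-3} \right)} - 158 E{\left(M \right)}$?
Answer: $-639$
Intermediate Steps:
$M = 3$ ($M = 6 - 3 = 3$)
$E{\left(Q \right)} = 1 + Q$ ($E{\left(Q \right)} = Q + 1 = 1 + Q$)
$c{\left(1 \frac{1}{-3} \right)} - 158 E{\left(M \right)} = -7 - 158 \left(1 + 3\right) = -7 - 632 = -639$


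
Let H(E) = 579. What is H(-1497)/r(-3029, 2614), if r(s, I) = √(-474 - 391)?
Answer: -579*I*√865/865 ≈ -19.687*I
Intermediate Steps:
r(s, I) = I*√865 (r(s, I) = √(-865) = I*√865)
H(-1497)/r(-3029, 2614) = 579/((I*√865)) = 579*(-I*√865/865) = -579*I*√865/865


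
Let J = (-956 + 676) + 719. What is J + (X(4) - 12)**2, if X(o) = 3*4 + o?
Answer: 455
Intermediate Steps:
X(o) = 12 + o
J = 439 (J = -280 + 719 = 439)
J + (X(4) - 12)**2 = 439 + ((12 + 4) - 12)**2 = 439 + (16 - 12)**2 = 439 + 4**2 = 439 + 16 = 455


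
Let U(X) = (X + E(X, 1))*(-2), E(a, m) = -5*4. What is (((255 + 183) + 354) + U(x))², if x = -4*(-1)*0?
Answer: 692224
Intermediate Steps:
E(a, m) = -20
x = 0 (x = 4*0 = 0)
U(X) = 40 - 2*X (U(X) = (X - 20)*(-2) = (-20 + X)*(-2) = 40 - 2*X)
(((255 + 183) + 354) + U(x))² = (((255 + 183) + 354) + (40 - 2*0))² = ((438 + 354) + (40 + 0))² = (792 + 40)² = 832² = 692224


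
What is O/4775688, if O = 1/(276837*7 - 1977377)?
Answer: -1/188725638384 ≈ -5.2987e-12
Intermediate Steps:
O = -1/39518 (O = 1/(1937859 - 1977377) = 1/(-39518) = -1/39518 ≈ -2.5305e-5)
O/4775688 = -1/39518/4775688 = -1/39518*1/4775688 = -1/188725638384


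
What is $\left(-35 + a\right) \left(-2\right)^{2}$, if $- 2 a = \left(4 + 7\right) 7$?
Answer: $-294$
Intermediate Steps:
$a = - \frac{77}{2}$ ($a = - \frac{\left(4 + 7\right) 7}{2} = - \frac{11 \cdot 7}{2} = \left(- \frac{1}{2}\right) 77 = - \frac{77}{2} \approx -38.5$)
$\left(-35 + a\right) \left(-2\right)^{2} = \left(-35 - \frac{77}{2}\right) \left(-2\right)^{2} = \left(- \frac{147}{2}\right) 4 = -294$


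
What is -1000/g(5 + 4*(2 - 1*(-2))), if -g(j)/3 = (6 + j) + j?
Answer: 125/18 ≈ 6.9444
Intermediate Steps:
g(j) = -18 - 6*j (g(j) = -3*((6 + j) + j) = -3*(6 + 2*j) = -18 - 6*j)
-1000/g(5 + 4*(2 - 1*(-2))) = -1000/(-18 - 6*(5 + 4*(2 - 1*(-2)))) = -1000/(-18 - 6*(5 + 4*(2 + 2))) = -1000/(-18 - 6*(5 + 4*4)) = -1000/(-18 - 6*(5 + 16)) = -1000/(-18 - 6*21) = -1000/(-18 - 126) = -1000/(-144) = -1000*(-1/144) = 125/18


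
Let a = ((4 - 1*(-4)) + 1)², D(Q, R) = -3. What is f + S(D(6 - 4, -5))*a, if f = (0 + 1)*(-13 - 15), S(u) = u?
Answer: -271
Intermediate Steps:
f = -28 (f = 1*(-28) = -28)
a = 81 (a = ((4 + 4) + 1)² = (8 + 1)² = 9² = 81)
f + S(D(6 - 4, -5))*a = -28 - 3*81 = -28 - 243 = -271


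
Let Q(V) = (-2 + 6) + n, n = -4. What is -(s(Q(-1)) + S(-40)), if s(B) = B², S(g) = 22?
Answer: -22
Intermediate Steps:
Q(V) = 0 (Q(V) = (-2 + 6) - 4 = 4 - 4 = 0)
-(s(Q(-1)) + S(-40)) = -(0² + 22) = -(0 + 22) = -1*22 = -22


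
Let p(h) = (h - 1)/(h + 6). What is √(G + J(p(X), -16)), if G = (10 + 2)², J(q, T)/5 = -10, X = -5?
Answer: √94 ≈ 9.6954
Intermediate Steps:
p(h) = (-1 + h)/(6 + h)
J(q, T) = -50 (J(q, T) = 5*(-10) = -50)
G = 144 (G = 12² = 144)
√(G + J(p(X), -16)) = √(144 - 50) = √94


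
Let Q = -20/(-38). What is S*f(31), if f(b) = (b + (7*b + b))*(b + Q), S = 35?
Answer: 5849235/19 ≈ 3.0785e+5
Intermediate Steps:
Q = 10/19 (Q = -20*(-1/38) = 10/19 ≈ 0.52632)
f(b) = 9*b*(10/19 + b) (f(b) = (b + (7*b + b))*(b + 10/19) = (b + 8*b)*(10/19 + b) = (9*b)*(10/19 + b) = 9*b*(10/19 + b))
S*f(31) = 35*((9/19)*31*(10 + 19*31)) = 35*((9/19)*31*(10 + 589)) = 35*((9/19)*31*599) = 35*(167121/19) = 5849235/19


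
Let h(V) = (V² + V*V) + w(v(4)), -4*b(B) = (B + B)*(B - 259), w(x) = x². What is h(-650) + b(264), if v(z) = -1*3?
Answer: 844349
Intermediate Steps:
v(z) = -3
b(B) = -B*(-259 + B)/2 (b(B) = -(B + B)*(B - 259)/4 = -2*B*(-259 + B)/4 = -B*(-259 + B)/2)
h(V) = 9 + 2*V² (h(V) = (V² + V*V) + (-3)² = (V² + V²) + 9 = 2*V² + 9 = 9 + 2*V²)
h(-650) + b(264) = (9 + 2*(-650)²) + (½)*264*(259 - 1*264) = (9 + 2*422500) + (½)*264*(259 - 264) = (9 + 845000) + (½)*264*(-5) = 845009 - 660 = 844349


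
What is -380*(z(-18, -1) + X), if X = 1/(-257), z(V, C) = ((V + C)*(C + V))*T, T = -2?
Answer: 70510900/257 ≈ 2.7436e+5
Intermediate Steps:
z(V, C) = -2*(C + V)² (z(V, C) = ((V + C)*(C + V))*(-2) = ((C + V)*(C + V))*(-2) = (C + V)²*(-2) = -2*(C + V)²)
X = -1/257 ≈ -0.0038911
-380*(z(-18, -1) + X) = -380*(-2*(-1 - 18)² - 1/257) = -380*(-2*(-19)² - 1/257) = -380*(-2*361 - 1/257) = -380*(-722 - 1/257) = -380*(-185555/257) = 70510900/257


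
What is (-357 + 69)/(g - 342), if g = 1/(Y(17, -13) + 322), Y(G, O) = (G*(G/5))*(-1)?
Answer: 380448/451777 ≈ 0.84211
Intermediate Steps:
Y(G, O) = -G²/5 (Y(G, O) = (G*(G*(⅕)))*(-1) = (G*(G/5))*(-1) = (G²/5)*(-1) = -G²/5)
g = 5/1321 (g = 1/(-⅕*17² + 322) = 1/(-⅕*289 + 322) = 1/(-289/5 + 322) = 1/(1321/5) = 5/1321 ≈ 0.0037850)
(-357 + 69)/(g - 342) = (-357 + 69)/(5/1321 - 342) = -288/(-451777/1321) = -288*(-1321/451777) = 380448/451777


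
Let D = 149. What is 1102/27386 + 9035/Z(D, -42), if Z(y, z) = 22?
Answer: 123728377/301246 ≈ 410.72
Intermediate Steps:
1102/27386 + 9035/Z(D, -42) = 1102/27386 + 9035/22 = 1102*(1/27386) + 9035*(1/22) = 551/13693 + 9035/22 = 123728377/301246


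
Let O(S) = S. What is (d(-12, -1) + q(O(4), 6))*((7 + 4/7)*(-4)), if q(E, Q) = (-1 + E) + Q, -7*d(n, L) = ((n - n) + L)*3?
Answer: -13992/49 ≈ -285.55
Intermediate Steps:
d(n, L) = -3*L/7 (d(n, L) = -((n - n) + L)*3/7 = -(0 + L)*3/7 = -L*3/7 = -3*L/7)
q(E, Q) = -1 + E + Q
(d(-12, -1) + q(O(4), 6))*((7 + 4/7)*(-4)) = (-3/7*(-1) + (-1 + 4 + 6))*((7 + 4/7)*(-4)) = (3/7 + 9)*((7 + 4*(⅐))*(-4)) = 66*((7 + 4/7)*(-4))/7 = 66*((53/7)*(-4))/7 = (66/7)*(-212/7) = -13992/49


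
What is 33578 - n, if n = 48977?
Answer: -15399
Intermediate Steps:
33578 - n = 33578 - 1*48977 = 33578 - 48977 = -15399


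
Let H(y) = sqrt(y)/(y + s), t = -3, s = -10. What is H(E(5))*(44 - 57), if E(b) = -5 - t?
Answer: 13*I*sqrt(2)/12 ≈ 1.5321*I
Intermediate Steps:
E(b) = -2 (E(b) = -5 - 1*(-3) = -5 + 3 = -2)
H(y) = sqrt(y)/(-10 + y) (H(y) = sqrt(y)/(y - 10) = sqrt(y)/(-10 + y))
H(E(5))*(44 - 57) = (sqrt(-2)/(-10 - 2))*(44 - 57) = ((I*sqrt(2))/(-12))*(-13) = ((I*sqrt(2))*(-1/12))*(-13) = -I*sqrt(2)/12*(-13) = 13*I*sqrt(2)/12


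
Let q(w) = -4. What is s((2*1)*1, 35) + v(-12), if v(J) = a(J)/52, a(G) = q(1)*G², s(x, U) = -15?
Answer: -339/13 ≈ -26.077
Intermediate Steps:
a(G) = -4*G²
v(J) = -J²/13 (v(J) = -4*J²/52 = -4*J²*(1/52) = -J²/13)
s((2*1)*1, 35) + v(-12) = -15 - 1/13*(-12)² = -15 - 1/13*144 = -15 - 144/13 = -339/13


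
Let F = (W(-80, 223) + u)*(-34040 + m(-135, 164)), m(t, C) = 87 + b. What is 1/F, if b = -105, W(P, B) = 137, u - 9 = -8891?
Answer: 1/297837210 ≈ 3.3575e-9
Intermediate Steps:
u = -8882 (u = 9 - 8891 = -8882)
m(t, C) = -18 (m(t, C) = 87 - 105 = -18)
F = 297837210 (F = (137 - 8882)*(-34040 - 18) = -8745*(-34058) = 297837210)
1/F = 1/297837210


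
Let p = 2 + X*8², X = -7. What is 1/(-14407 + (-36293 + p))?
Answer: -1/51146 ≈ -1.9552e-5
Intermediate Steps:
p = -446 (p = 2 - 7*8² = 2 - 7*64 = 2 - 448 = -446)
1/(-14407 + (-36293 + p)) = 1/(-14407 + (-36293 - 446)) = 1/(-14407 - 36739) = 1/(-51146) = -1/51146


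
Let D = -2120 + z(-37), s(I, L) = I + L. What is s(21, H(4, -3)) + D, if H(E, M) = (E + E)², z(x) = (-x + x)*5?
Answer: -2035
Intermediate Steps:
z(x) = 0 (z(x) = 0*5 = 0)
H(E, M) = 4*E² (H(E, M) = (2*E)² = 4*E²)
D = -2120 (D = -2120 + 0 = -2120)
s(21, H(4, -3)) + D = (21 + 4*4²) - 2120 = (21 + 4*16) - 2120 = (21 + 64) - 2120 = 85 - 2120 = -2035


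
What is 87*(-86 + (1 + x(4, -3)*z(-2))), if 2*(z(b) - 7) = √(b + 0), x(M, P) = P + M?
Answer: -6786 + 87*I*√2/2 ≈ -6786.0 + 61.518*I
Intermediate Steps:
x(M, P) = M + P
z(b) = 7 + √b/2 (z(b) = 7 + √(b + 0)/2 = 7 + √b/2)
87*(-86 + (1 + x(4, -3)*z(-2))) = 87*(-86 + (1 + (4 - 3)*(7 + √(-2)/2))) = 87*(-86 + (1 + 1*(7 + (I*√2)/2))) = 87*(-86 + (1 + 1*(7 + I*√2/2))) = 87*(-86 + (1 + (7 + I*√2/2))) = 87*(-86 + (8 + I*√2/2)) = 87*(-78 + I*√2/2) = -6786 + 87*I*√2/2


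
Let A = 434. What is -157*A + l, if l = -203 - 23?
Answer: -68364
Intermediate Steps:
l = -226
-157*A + l = -157*434 - 226 = -68138 - 226 = -68364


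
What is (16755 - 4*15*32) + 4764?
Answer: 19599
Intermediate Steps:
(16755 - 4*15*32) + 4764 = (16755 - 60*32) + 4764 = (16755 - 1920) + 4764 = 14835 + 4764 = 19599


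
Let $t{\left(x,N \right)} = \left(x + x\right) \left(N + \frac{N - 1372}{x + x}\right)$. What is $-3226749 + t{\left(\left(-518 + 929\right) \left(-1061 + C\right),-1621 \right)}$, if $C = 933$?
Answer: $167325394$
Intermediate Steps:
$t{\left(x,N \right)} = 2 x \left(N + \frac{-1372 + N}{2 x}\right)$
$-3226749 + t{\left(\left(-518 + 929\right) \left(-1061 + C\right),-1621 \right)} = -3226749 - \left(2993 + 3242 \left(-518 + 929\right) \left(-1061 + 933\right)\right) = -3226749 - \left(2993 + 3242 \cdot 411 \left(-128\right)\right) = -3226749 - \left(2993 - 170555136\right) = -3226749 - -170552143 = -3226749 + 170552143 = 167325394$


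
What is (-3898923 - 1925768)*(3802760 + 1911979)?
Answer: -33286588820649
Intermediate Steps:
(-3898923 - 1925768)*(3802760 + 1911979) = -5824691*5714739 = -33286588820649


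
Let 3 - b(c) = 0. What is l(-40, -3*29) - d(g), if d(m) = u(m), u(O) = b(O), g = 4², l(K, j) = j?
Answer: -90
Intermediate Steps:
g = 16
b(c) = 3 (b(c) = 3 - 1*0 = 3 + 0 = 3)
u(O) = 3
d(m) = 3
l(-40, -3*29) - d(g) = -3*29 - 1*3 = -87 - 3 = -90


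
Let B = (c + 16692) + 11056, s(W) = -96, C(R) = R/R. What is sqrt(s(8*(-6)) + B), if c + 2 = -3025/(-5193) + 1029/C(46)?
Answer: 4*sqrt(5370898909)/1731 ≈ 169.35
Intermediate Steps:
C(R) = 1
c = 5336236/5193 (c = -2 + (-3025/(-5193) + 1029/1) = -2 + (-3025*(-1/5193) + 1029*1) = -2 + (3025/5193 + 1029) = -2 + 5346622/5193 = 5336236/5193 ≈ 1027.6)
B = 149431600/5193 (B = (5336236/5193 + 16692) + 11056 = 92017792/5193 + 11056 = 149431600/5193 ≈ 28776.)
sqrt(s(8*(-6)) + B) = sqrt(-96 + 149431600/5193) = sqrt(148933072/5193) = 4*sqrt(5370898909)/1731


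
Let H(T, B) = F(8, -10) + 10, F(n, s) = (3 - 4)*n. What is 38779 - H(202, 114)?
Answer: 38777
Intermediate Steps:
F(n, s) = -n
H(T, B) = 2 (H(T, B) = -1*8 + 10 = -8 + 10 = 2)
38779 - H(202, 114) = 38779 - 1*2 = 38779 - 2 = 38777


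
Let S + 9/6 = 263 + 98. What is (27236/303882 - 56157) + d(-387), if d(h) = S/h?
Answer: -2201430991895/39200778 ≈ -56158.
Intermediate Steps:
S = 719/2 (S = -3/2 + (263 + 98) = -3/2 + 361 = 719/2 ≈ 359.50)
d(h) = 719/(2*h)
(27236/303882 - 56157) + d(-387) = (27236/303882 - 56157) + (719/2)/(-387) = (27236*(1/303882) - 56157) + (719/2)*(-1/387) = (13618/151941 - 56157) - 719/774 = -8532537119/151941 - 719/774 = -2201430991895/39200778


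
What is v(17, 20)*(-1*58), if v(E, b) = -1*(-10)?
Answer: -580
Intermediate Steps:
v(E, b) = 10
v(17, 20)*(-1*58) = 10*(-1*58) = 10*(-58) = -580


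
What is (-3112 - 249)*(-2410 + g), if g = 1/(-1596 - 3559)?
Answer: 41755554911/5155 ≈ 8.1000e+6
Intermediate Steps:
g = -1/5155 (g = 1/(-5155) = -1/5155 ≈ -0.00019399)
(-3112 - 249)*(-2410 + g) = (-3112 - 249)*(-2410 - 1/5155) = -3361*(-12423551/5155) = 41755554911/5155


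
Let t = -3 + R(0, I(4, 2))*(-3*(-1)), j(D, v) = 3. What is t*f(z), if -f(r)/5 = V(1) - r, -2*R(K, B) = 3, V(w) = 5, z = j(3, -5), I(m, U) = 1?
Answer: 75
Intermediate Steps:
z = 3
R(K, B) = -3/2 (R(K, B) = -1/2*3 = -3/2)
t = -15/2 (t = -3 - (-9)*(-1)/2 = -3 - 3/2*3 = -3 - 9/2 = -15/2 ≈ -7.5000)
f(r) = -25 + 5*r (f(r) = -5*(5 - r) = -25 + 5*r)
t*f(z) = -15*(-25 + 5*3)/2 = -15*(-25 + 15)/2 = -15/2*(-10) = 75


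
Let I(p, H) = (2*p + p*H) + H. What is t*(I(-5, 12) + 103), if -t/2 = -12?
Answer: 1080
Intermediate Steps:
t = 24 (t = -2*(-12) = 24)
I(p, H) = H + 2*p + H*p (I(p, H) = (2*p + H*p) + H = H + 2*p + H*p)
t*(I(-5, 12) + 103) = 24*((12 + 2*(-5) + 12*(-5)) + 103) = 24*((12 - 10 - 60) + 103) = 24*(-58 + 103) = 24*45 = 1080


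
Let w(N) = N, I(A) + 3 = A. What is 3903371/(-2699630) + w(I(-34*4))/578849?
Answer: -2259837648549/1562678125870 ≈ -1.4461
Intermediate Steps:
I(A) = -3 + A
3903371/(-2699630) + w(I(-34*4))/578849 = 3903371/(-2699630) + (-3 - 34*4)/578849 = 3903371*(-1/2699630) + (-3 - 136)*(1/578849) = -3903371/2699630 - 139*1/578849 = -3903371/2699630 - 139/578849 = -2259837648549/1562678125870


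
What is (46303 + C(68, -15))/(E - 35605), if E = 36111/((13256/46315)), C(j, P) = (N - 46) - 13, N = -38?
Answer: 612506736/1200501085 ≈ 0.51021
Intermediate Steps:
C(j, P) = -97 (C(j, P) = (-38 - 46) - 13 = -84 - 13 = -97)
E = 1672480965/13256 (E = 36111/((13256*(1/46315))) = 36111/(13256/46315) = 36111*(46315/13256) = 1672480965/13256 ≈ 1.2617e+5)
(46303 + C(68, -15))/(E - 35605) = (46303 - 97)/(1672480965/13256 - 35605) = 46206/(1200501085/13256) = 46206*(13256/1200501085) = 612506736/1200501085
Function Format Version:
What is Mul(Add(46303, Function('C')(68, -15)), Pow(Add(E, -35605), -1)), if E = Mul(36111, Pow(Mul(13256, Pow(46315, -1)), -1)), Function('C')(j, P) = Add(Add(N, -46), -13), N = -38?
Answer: Rational(612506736, 1200501085) ≈ 0.51021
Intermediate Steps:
Function('C')(j, P) = -97 (Function('C')(j, P) = Add(Add(-38, -46), -13) = Add(-84, -13) = -97)
E = Rational(1672480965, 13256) (E = Mul(36111, Pow(Mul(13256, Rational(1, 46315)), -1)) = Mul(36111, Pow(Rational(13256, 46315), -1)) = Mul(36111, Rational(46315, 13256)) = Rational(1672480965, 13256) ≈ 1.2617e+5)
Mul(Add(46303, Function('C')(68, -15)), Pow(Add(E, -35605), -1)) = Mul(Add(46303, -97), Pow(Add(Rational(1672480965, 13256), -35605), -1)) = Mul(46206, Pow(Rational(1200501085, 13256), -1)) = Mul(46206, Rational(13256, 1200501085)) = Rational(612506736, 1200501085)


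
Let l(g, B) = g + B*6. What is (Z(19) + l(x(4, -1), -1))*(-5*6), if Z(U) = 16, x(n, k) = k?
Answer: -270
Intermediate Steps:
l(g, B) = g + 6*B
(Z(19) + l(x(4, -1), -1))*(-5*6) = (16 + (-1 + 6*(-1)))*(-5*6) = (16 + (-1 - 6))*(-30) = (16 - 7)*(-30) = 9*(-30) = -270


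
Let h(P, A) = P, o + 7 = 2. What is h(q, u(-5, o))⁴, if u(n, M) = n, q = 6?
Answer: 1296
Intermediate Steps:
o = -5 (o = -7 + 2 = -5)
h(q, u(-5, o))⁴ = 6⁴ = 1296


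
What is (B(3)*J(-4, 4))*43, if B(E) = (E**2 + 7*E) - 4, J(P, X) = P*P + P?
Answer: 13416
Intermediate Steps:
J(P, X) = P + P**2 (J(P, X) = P**2 + P = P + P**2)
B(E) = -4 + E**2 + 7*E
(B(3)*J(-4, 4))*43 = ((-4 + 3**2 + 7*3)*(-4*(1 - 4)))*43 = ((-4 + 9 + 21)*(-4*(-3)))*43 = (26*12)*43 = 312*43 = 13416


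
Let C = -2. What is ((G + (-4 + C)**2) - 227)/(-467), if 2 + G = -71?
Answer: 264/467 ≈ 0.56531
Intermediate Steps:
G = -73 (G = -2 - 71 = -73)
((G + (-4 + C)**2) - 227)/(-467) = ((-73 + (-4 - 2)**2) - 227)/(-467) = ((-73 + (-6)**2) - 227)*(-1/467) = ((-73 + 36) - 227)*(-1/467) = (-37 - 227)*(-1/467) = -264*(-1/467) = 264/467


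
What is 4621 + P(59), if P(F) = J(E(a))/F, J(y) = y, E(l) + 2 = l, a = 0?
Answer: 272637/59 ≈ 4621.0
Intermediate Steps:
E(l) = -2 + l
P(F) = -2/F (P(F) = (-2 + 0)/F = -2/F)
4621 + P(59) = 4621 - 2/59 = 272637/59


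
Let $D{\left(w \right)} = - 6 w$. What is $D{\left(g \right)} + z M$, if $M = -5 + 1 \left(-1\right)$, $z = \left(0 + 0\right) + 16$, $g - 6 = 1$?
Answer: $-138$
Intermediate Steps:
$g = 7$ ($g = 6 + 1 = 7$)
$z = 16$ ($z = 0 + 16 = 16$)
$M = -6$ ($M = -5 - 1 = -6$)
$D{\left(g \right)} + z M = \left(-6\right) 7 + 16 \left(-6\right) = -42 - 96 = -138$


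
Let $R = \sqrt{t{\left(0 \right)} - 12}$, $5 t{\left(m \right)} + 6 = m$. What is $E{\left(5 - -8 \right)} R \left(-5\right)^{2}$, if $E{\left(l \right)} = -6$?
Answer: $- 30 i \sqrt{330} \approx - 544.98 i$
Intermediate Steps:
$t{\left(m \right)} = - \frac{6}{5} + \frac{m}{5}$
$R = \frac{i \sqrt{330}}{5}$ ($R = \sqrt{\left(- \frac{6}{5} + \frac{1}{5} \cdot 0\right) - 12} = \sqrt{\left(- \frac{6}{5} + 0\right) - 12} = \sqrt{- \frac{6}{5} - 12} = \sqrt{- \frac{66}{5}} = \frac{i \sqrt{330}}{5} \approx 3.6332 i$)
$E{\left(5 - -8 \right)} R \left(-5\right)^{2} = - 6 \frac{i \sqrt{330}}{5} \left(-5\right)^{2} = - \frac{6 i \sqrt{330}}{5} \cdot 25 = - 30 i \sqrt{330}$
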